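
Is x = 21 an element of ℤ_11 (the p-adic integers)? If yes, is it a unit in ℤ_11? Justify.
x ∈ ℤ_11^× (unit); v_11(x) = 0

ℤ_11 = {x ∈ ℚ_11 : v_11(x) ≥ 0} and ℤ_11^× = {x ∈ ℤ_11 : v_11(x) = 0}. Here v_11(21) = v_11(num) − v_11(den) = 0; compare against these criteria.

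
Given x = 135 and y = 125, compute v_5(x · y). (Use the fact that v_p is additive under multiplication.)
v_5(16875) = 4

v_p(x) = 1 (factor: 135 = 5^1 · 27); v_p(y) = 3 (factor: 125 = 5^3 · 1). Additivity: v_p(xy) = v_p(x) + v_p(y) = 1 + 3 = 4. (Direct check: xy = 16875 = 5^4 · (27).)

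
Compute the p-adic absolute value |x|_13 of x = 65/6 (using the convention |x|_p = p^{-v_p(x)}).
|65/6|_13 = 1/13

Step 1 — compute v_13(x) by factoring powers of 13 out of the numerator and denominator: v_13(65/6) = 1. Step 2 — apply |x|_p = p^{-v_p(x)} = 13^{-1} = 1/13.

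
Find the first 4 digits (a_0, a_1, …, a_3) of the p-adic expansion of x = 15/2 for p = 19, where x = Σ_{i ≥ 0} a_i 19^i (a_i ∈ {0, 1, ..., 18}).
(a_0, …, a_3) = (17, 9, 9, 9)

v_19(15/2) = 0 (numerator and denominator both coprime to 19), so x ∈ ℤ_19^×. Compute digits iteratively via a_i = x_i mod 19, x_{i+1} = (x_i − a_i)/19, with x_0 = x:
  x_0 = 15/2;  a_0 = 17;  x_1 = (x_0 − 17)/19 = -1/2
  x_1 = -1/2;  a_1 = 9;  x_2 = (x_1 − 9)/19 = -1/2
  x_2 = -1/2;  a_2 = 9;  x_3 = (x_2 − 9)/19 = -1/2
  x_3 = -1/2;  a_3 = 9;  x_4 = (x_3 − 9)/19 = -1/2
Digits: (17, 9, 9, 9).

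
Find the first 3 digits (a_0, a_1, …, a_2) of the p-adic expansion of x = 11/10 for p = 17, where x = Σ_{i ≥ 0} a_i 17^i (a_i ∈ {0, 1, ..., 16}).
(a_0, …, a_2) = (13, 1, 5)

v_17(11/10) = 0 (numerator and denominator both coprime to 17), so x ∈ ℤ_17^×. Compute digits iteratively via a_i = x_i mod 17, x_{i+1} = (x_i − a_i)/17, with x_0 = x:
  x_0 = 11/10;  a_0 = 13;  x_1 = (x_0 − 13)/17 = -7/10
  x_1 = -7/10;  a_1 = 1;  x_2 = (x_1 − 1)/17 = -1/10
  x_2 = -1/10;  a_2 = 5;  x_3 = (x_2 − 5)/17 = -3/10
Digits: (13, 1, 5).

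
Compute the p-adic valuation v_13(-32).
v_13(-32) = 0

v_13(n) is the largest exponent k such that 13^k divides n. Factor out: -32 = -13^0 · 32. (Sign doesn't affect v_p.) So v_13(-32) = 0.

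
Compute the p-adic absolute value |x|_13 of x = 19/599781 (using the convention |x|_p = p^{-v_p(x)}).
|19/599781|_13 = 28561

Step 1 — compute v_13(x) by factoring powers of 13 out of the numerator and denominator: v_13(19/599781) = -4. Step 2 — apply |x|_p = p^{-v_p(x)} = 13^{4} = 28561.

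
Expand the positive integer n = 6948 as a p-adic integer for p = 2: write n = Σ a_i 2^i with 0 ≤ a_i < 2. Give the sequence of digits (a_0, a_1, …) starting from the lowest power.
(a_0, a_1, …) = (0, 0, 1, 0, 0, 1, 0, 0, 1, 1, 0, 1, 1)

Repeated division by 2 gives the digits low-to-high: 6948 = 1·2^2 + 1·2^5 + 1·2^8 + 1·2^9 + 1·2^11 + 1·2^12. Digit sequence: (0, 0, 1, 0, 0, 1, 0, 0, 1, 1, 0, 1, 1).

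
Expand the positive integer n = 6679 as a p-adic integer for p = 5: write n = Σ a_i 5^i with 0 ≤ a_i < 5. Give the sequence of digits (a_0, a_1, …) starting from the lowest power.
(a_0, a_1, …) = (4, 0, 2, 3, 0, 2)

Repeated division by 5 gives the digits low-to-high: 6679 = 4 + 2·5^2 + 3·5^3 + 2·5^5. Digit sequence: (4, 0, 2, 3, 0, 2).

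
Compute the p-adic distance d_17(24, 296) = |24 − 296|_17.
d_17(24, 296) = 1/17

Step 1 — x − y = 24 − 296 = -272. Step 2 — v_17(-272) = 1 (factor: -272 = −(17^1 · 16); the sign does not affect v_p). Step 3 — |x − y|_17 = 17^{-1} = 1/17.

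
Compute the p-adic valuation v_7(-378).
v_7(-378) = 1

v_7(n) is the largest exponent k such that 7^k divides n. Factor out: -378 = -7^1 · 54. (Sign doesn't affect v_p.) So v_7(-378) = 1.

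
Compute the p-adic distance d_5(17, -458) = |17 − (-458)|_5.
d_5(17, -458) = 1/25

Step 1 — x − y = 17 − (-458) = 475. Step 2 — v_5(475) = 2 (factor: 475 = (5^2 · 19); the sign does not affect v_p). Step 3 — |x − y|_5 = 5^{-2} = 1/25.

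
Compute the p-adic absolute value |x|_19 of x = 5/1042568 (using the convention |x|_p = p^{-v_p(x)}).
|5/1042568|_19 = 130321

Step 1 — compute v_19(x) by factoring powers of 19 out of the numerator and denominator: v_19(5/1042568) = -4. Step 2 — apply |x|_p = p^{-v_p(x)} = 19^{4} = 130321.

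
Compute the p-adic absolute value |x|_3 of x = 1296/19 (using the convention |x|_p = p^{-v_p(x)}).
|1296/19|_3 = 1/81

Step 1 — compute v_3(x) by factoring powers of 3 out of the numerator and denominator: v_3(1296/19) = 4. Step 2 — apply |x|_p = p^{-v_p(x)} = 3^{-4} = 1/81.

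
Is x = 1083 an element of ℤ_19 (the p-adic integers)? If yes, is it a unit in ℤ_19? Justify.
x ∈ ℤ_19 but not a unit; v_19(x) = 2 > 0

ℤ_19 = {x ∈ ℚ_19 : v_19(x) ≥ 0} and ℤ_19^× = {x ∈ ℤ_19 : v_19(x) = 0}. Here v_19(1083) = v_19(num) − v_19(den) = 2; compare against these criteria.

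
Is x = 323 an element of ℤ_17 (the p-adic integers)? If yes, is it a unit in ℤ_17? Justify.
x ∈ ℤ_17 but not a unit; v_17(x) = 1 > 0

ℤ_17 = {x ∈ ℚ_17 : v_17(x) ≥ 0} and ℤ_17^× = {x ∈ ℤ_17 : v_17(x) = 0}. Here v_17(323) = v_17(num) − v_17(den) = 1; compare against these criteria.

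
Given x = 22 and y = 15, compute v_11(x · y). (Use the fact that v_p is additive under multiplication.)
v_11(330) = 1

v_p(x) = 1 (factor: 22 = 11^1 · 2); v_p(y) = 0 (factor: 15 = 11^0 · 15). Additivity: v_p(xy) = v_p(x) + v_p(y) = 1 + 0 = 1. (Direct check: xy = 330 = 11^1 · (30).)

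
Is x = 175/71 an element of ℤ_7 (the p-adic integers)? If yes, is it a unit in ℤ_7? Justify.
x ∈ ℤ_7 but not a unit; v_7(x) = 1 > 0

ℤ_7 = {x ∈ ℚ_7 : v_7(x) ≥ 0} and ℤ_7^× = {x ∈ ℤ_7 : v_7(x) = 0}. Here v_7(175/71) = v_7(num) − v_7(den) = 1; compare against these criteria.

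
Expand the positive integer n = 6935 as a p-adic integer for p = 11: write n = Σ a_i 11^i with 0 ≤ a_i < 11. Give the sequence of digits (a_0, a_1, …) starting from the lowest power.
(a_0, a_1, …) = (5, 3, 2, 5)

Repeated division by 11 gives the digits low-to-high: 6935 = 5 + 3·11^1 + 2·11^2 + 5·11^3. Digit sequence: (5, 3, 2, 5).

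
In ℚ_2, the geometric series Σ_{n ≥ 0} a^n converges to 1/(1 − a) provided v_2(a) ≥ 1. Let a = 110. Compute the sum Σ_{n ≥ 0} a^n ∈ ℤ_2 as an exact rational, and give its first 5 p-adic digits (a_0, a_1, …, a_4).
Σ a^n = 1/(1 − a) = -1/109;  first 5 digits = (1, 1, 0, 1, 1)

v_2(a) = 1 ≥ 1, so the series converges in ℤ_2 to 1/(1 − a) = 1/(1 − 110) = -1/109. Expand this rational in ℤ_2: compute digits iteratively via d_i = x_i mod 2, x_{i+1} = (x_i − d_i)/2. The first 5 digits are (1, 1, 0, 1, 1).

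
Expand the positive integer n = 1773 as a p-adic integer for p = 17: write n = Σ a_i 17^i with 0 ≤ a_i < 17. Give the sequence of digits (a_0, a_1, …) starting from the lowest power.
(a_0, a_1, …) = (5, 2, 6)

Repeated division by 17 gives the digits low-to-high: 1773 = 5 + 2·17^1 + 6·17^2. Digit sequence: (5, 2, 6).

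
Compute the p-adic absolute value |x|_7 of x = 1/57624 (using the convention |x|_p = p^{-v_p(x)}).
|1/57624|_7 = 2401

Step 1 — compute v_7(x) by factoring powers of 7 out of the numerator and denominator: v_7(1/57624) = -4. Step 2 — apply |x|_p = p^{-v_p(x)} = 7^{4} = 2401.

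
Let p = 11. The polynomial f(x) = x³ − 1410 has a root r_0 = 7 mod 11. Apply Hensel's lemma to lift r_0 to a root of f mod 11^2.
r_1 = 62 (mod 121)

Hensel: r_{i+1} = r_i − f(r_i)/f′(r_i) mod 11^{i+2}, where f′(x) = 3x². Iterate:
  r_0 = 7 (mod 11)
  r_1 = 62 (mod 121)
Final: r = 62 with f(r) ≡ 0 mod 11^2.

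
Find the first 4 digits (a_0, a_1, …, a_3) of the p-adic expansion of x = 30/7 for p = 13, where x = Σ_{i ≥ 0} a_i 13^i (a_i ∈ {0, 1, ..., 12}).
(a_0, …, a_3) = (8, 9, 3, 9)

v_13(30/7) = 0 (numerator and denominator both coprime to 13), so x ∈ ℤ_13^×. Compute digits iteratively via a_i = x_i mod 13, x_{i+1} = (x_i − a_i)/13, with x_0 = x:
  x_0 = 30/7;  a_0 = 8;  x_1 = (x_0 − 8)/13 = -2/7
  x_1 = -2/7;  a_1 = 9;  x_2 = (x_1 − 9)/13 = -5/7
  x_2 = -5/7;  a_2 = 3;  x_3 = (x_2 − 3)/13 = -2/7
  x_3 = -2/7;  a_3 = 9;  x_4 = (x_3 − 9)/13 = -5/7
Digits: (8, 9, 3, 9).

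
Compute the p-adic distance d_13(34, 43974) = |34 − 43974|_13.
d_13(34, 43974) = 1/2197

Step 1 — x − y = 34 − 43974 = -43940. Step 2 — v_13(-43940) = 3 (factor: -43940 = −(13^3 · 20); the sign does not affect v_p). Step 3 — |x − y|_13 = 13^{-3} = 1/2197.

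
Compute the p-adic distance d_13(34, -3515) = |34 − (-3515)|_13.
d_13(34, -3515) = 1/169

Step 1 — x − y = 34 − (-3515) = 3549. Step 2 — v_13(3549) = 2 (factor: 3549 = (13^2 · 21); the sign does not affect v_p). Step 3 — |x − y|_13 = 13^{-2} = 1/169.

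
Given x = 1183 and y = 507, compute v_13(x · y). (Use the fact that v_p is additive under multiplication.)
v_13(599781) = 4

v_p(x) = 2 (factor: 1183 = 13^2 · 7); v_p(y) = 2 (factor: 507 = 13^2 · 3). Additivity: v_p(xy) = v_p(x) + v_p(y) = 2 + 2 = 4. (Direct check: xy = 599781 = 13^4 · (21).)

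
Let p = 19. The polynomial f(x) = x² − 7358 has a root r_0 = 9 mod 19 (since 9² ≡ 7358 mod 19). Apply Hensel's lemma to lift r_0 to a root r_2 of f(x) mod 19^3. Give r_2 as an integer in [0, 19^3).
r_2 = 1757 (mod 6859)

Hensel's recurrence: r_{i+1} = r_i − f(r_i)·(f′(r_i))^{-1} mod 19^{i+2}, with f′(x) = 2x. Iterate:
  r_0 = 9 (mod 19)
  r_1 = 313 (mod 361)
  r_2 = 1757 (mod 6859)
Final: r_2 = 1757, and one checks f(r_2) ≡ 0 mod 19^3.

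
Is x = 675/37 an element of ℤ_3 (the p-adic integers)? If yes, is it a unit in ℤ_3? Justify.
x ∈ ℤ_3 but not a unit; v_3(x) = 3 > 0

ℤ_3 = {x ∈ ℚ_3 : v_3(x) ≥ 0} and ℤ_3^× = {x ∈ ℤ_3 : v_3(x) = 0}. Here v_3(675/37) = v_3(num) − v_3(den) = 3; compare against these criteria.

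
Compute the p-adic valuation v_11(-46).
v_11(-46) = 0

v_11(n) is the largest exponent k such that 11^k divides n. Factor out: -46 = -11^0 · 46. (Sign doesn't affect v_p.) So v_11(-46) = 0.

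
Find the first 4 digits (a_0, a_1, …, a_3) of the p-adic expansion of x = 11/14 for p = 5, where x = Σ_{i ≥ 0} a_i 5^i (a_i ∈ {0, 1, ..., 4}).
(a_0, …, a_3) = (4, 4, 3, 1)

v_5(11/14) = 0 (numerator and denominator both coprime to 5), so x ∈ ℤ_5^×. Compute digits iteratively via a_i = x_i mod 5, x_{i+1} = (x_i − a_i)/5, with x_0 = x:
  x_0 = 11/14;  a_0 = 4;  x_1 = (x_0 − 4)/5 = -9/14
  x_1 = -9/14;  a_1 = 4;  x_2 = (x_1 − 4)/5 = -13/14
  x_2 = -13/14;  a_2 = 3;  x_3 = (x_2 − 3)/5 = -11/14
  x_3 = -11/14;  a_3 = 1;  x_4 = (x_3 − 1)/5 = -5/14
Digits: (4, 4, 3, 1).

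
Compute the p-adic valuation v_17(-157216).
v_17(-157216) = 3

v_17(n) is the largest exponent k such that 17^k divides n. Factor out: -157216 = -17^3 · 32. (Sign doesn't affect v_p.) So v_17(-157216) = 3.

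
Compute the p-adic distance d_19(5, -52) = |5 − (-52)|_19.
d_19(5, -52) = 1/19

Step 1 — x − y = 5 − (-52) = 57. Step 2 — v_19(57) = 1 (factor: 57 = (19^1 · 3); the sign does not affect v_p). Step 3 — |x − y|_19 = 19^{-1} = 1/19.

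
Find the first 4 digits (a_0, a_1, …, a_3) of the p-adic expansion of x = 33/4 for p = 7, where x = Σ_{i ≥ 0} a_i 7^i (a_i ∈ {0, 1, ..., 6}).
(a_0, …, a_3) = (3, 6, 1, 5)

v_7(33/4) = 0 (numerator and denominator both coprime to 7), so x ∈ ℤ_7^×. Compute digits iteratively via a_i = x_i mod 7, x_{i+1} = (x_i − a_i)/7, with x_0 = x:
  x_0 = 33/4;  a_0 = 3;  x_1 = (x_0 − 3)/7 = 3/4
  x_1 = 3/4;  a_1 = 6;  x_2 = (x_1 − 6)/7 = -3/4
  x_2 = -3/4;  a_2 = 1;  x_3 = (x_2 − 1)/7 = -1/4
  x_3 = -1/4;  a_3 = 5;  x_4 = (x_3 − 5)/7 = -3/4
Digits: (3, 6, 1, 5).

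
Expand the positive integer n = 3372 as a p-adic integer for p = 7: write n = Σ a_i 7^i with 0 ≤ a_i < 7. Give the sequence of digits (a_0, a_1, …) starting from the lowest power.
(a_0, a_1, …) = (5, 5, 5, 2, 1)

Repeated division by 7 gives the digits low-to-high: 3372 = 5 + 5·7^1 + 5·7^2 + 2·7^3 + 1·7^4. Digit sequence: (5, 5, 5, 2, 1).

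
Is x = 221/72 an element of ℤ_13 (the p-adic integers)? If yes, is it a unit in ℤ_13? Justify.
x ∈ ℤ_13 but not a unit; v_13(x) = 1 > 0

ℤ_13 = {x ∈ ℚ_13 : v_13(x) ≥ 0} and ℤ_13^× = {x ∈ ℤ_13 : v_13(x) = 0}. Here v_13(221/72) = v_13(num) − v_13(den) = 1; compare against these criteria.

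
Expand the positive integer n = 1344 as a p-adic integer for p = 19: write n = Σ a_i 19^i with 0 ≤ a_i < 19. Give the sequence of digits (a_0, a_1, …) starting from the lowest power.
(a_0, a_1, …) = (14, 13, 3)

Repeated division by 19 gives the digits low-to-high: 1344 = 14 + 13·19^1 + 3·19^2. Digit sequence: (14, 13, 3).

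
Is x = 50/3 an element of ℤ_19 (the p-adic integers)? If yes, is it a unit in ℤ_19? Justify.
x ∈ ℤ_19^× (unit); v_19(x) = 0

ℤ_19 = {x ∈ ℚ_19 : v_19(x) ≥ 0} and ℤ_19^× = {x ∈ ℤ_19 : v_19(x) = 0}. Here v_19(50/3) = v_19(num) − v_19(den) = 0; compare against these criteria.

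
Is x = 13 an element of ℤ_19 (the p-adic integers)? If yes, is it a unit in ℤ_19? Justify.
x ∈ ℤ_19^× (unit); v_19(x) = 0

ℤ_19 = {x ∈ ℚ_19 : v_19(x) ≥ 0} and ℤ_19^× = {x ∈ ℤ_19 : v_19(x) = 0}. Here v_19(13) = v_19(num) − v_19(den) = 0; compare against these criteria.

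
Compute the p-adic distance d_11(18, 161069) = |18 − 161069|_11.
d_11(18, 161069) = 1/161051

Step 1 — x − y = 18 − 161069 = -161051. Step 2 — v_11(-161051) = 5 (factor: -161051 = −(11^5 · 1); the sign does not affect v_p). Step 3 — |x − y|_11 = 11^{-5} = 1/161051.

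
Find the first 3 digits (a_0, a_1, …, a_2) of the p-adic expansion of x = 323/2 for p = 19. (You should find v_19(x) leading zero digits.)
(a_0, …, a_2) = (0, 18, 9)

v_19(323/2) = 1, so a_0 = ... = a_0 = 0. Factor out: x = 19^1 · u with u = 17/2 a unit in ℤ_19. Expand u iteratively via a_{v+i} = u_i mod 19, u_{i+1} = (u_i − a_{v+i})/19:
  u_0 = 17/2;  a_1 = 18;  u_1 = (u_0 − 18)/19 = -1/2
  u_1 = -1/2;  a_2 = 9;  u_2 = (u_1 − 9)/19 = -1/2
Digits: (0, 18, 9).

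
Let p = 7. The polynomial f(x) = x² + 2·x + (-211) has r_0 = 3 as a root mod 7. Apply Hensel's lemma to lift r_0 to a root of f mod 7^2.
r_1 = 3 (mod 49)

Hensel: r_{i+1} = r_i − f(r_i)·(f′(r_i))^{-1} mod 7^{i+2}, f′(x) = 2x + 2. Iterate:
  r_0 = 3 (mod 7)
  r_1 = 3 (mod 49)
Final: r = 3 satisfies f(r) ≡ 0 mod 7^2.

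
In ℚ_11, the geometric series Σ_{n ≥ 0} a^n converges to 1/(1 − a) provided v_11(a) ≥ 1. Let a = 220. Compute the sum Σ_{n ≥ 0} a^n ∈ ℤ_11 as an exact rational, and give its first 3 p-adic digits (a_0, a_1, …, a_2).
Σ a^n = 1/(1 − a) = -1/219;  first 3 digits = (1, 9, 5)

v_11(a) = 1 ≥ 1, so the series converges in ℤ_11 to 1/(1 − a) = 1/(1 − 220) = -1/219. Expand this rational in ℤ_11: compute digits iteratively via d_i = x_i mod 11, x_{i+1} = (x_i − d_i)/11. The first 3 digits are (1, 9, 5).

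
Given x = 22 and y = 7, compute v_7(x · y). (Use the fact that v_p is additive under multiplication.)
v_7(154) = 1

v_p(x) = 0 (factor: 22 = 7^0 · 22); v_p(y) = 1 (factor: 7 = 7^1 · 1). Additivity: v_p(xy) = v_p(x) + v_p(y) = 0 + 1 = 1. (Direct check: xy = 154 = 7^1 · (22).)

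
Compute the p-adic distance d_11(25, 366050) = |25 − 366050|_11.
d_11(25, 366050) = 1/14641

Step 1 — x − y = 25 − 366050 = -366025. Step 2 — v_11(-366025) = 4 (factor: -366025 = −(11^4 · 25); the sign does not affect v_p). Step 3 — |x − y|_11 = 11^{-4} = 1/14641.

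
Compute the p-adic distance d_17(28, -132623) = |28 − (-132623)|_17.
d_17(28, -132623) = 1/4913

Step 1 — x − y = 28 − (-132623) = 132651. Step 2 — v_17(132651) = 3 (factor: 132651 = (17^3 · 27); the sign does not affect v_p). Step 3 — |x − y|_17 = 17^{-3} = 1/4913.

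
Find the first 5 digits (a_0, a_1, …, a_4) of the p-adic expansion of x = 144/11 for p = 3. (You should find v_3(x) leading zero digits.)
(a_0, …, a_4) = (0, 0, 2, 2, 2)

v_3(144/11) = 2, so a_0 = ... = a_1 = 0. Factor out: x = 3^2 · u with u = 16/11 a unit in ℤ_3. Expand u iteratively via a_{v+i} = u_i mod 3, u_{i+1} = (u_i − a_{v+i})/3:
  u_0 = 16/11;  a_2 = 2;  u_1 = (u_0 − 2)/3 = -2/11
  u_1 = -2/11;  a_3 = 2;  u_2 = (u_1 − 2)/3 = -8/11
  u_2 = -8/11;  a_4 = 2;  u_3 = (u_2 − 2)/3 = -10/11
Digits: (0, 0, 2, 2, 2).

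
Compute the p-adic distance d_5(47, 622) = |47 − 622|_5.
d_5(47, 622) = 1/25

Step 1 — x − y = 47 − 622 = -575. Step 2 — v_5(-575) = 2 (factor: -575 = −(5^2 · 23); the sign does not affect v_p). Step 3 — |x − y|_5 = 5^{-2} = 1/25.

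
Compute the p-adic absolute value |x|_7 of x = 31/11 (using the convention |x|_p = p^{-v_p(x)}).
|31/11|_7 = 1

Step 1 — compute v_7(x) by factoring powers of 7 out of the numerator and denominator: v_7(31/11) = 0. Step 2 — apply |x|_p = p^{-v_p(x)} = 7^{0} = 1.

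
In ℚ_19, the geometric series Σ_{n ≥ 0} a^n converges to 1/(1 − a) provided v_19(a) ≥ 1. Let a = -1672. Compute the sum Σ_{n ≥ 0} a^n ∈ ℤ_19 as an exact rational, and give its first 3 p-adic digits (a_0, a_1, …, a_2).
Σ a^n = 1/(1 − a) = 1/1673;  first 3 digits = (1, 7, 6)

v_19(a) = 1 ≥ 1, so the series converges in ℤ_19 to 1/(1 − a) = 1/(1 − (-1672)) = 1/1673. Expand this rational in ℤ_19: compute digits iteratively via d_i = x_i mod 19, x_{i+1} = (x_i − d_i)/19. The first 3 digits are (1, 7, 6).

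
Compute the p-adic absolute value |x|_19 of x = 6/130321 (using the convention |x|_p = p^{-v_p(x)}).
|6/130321|_19 = 130321

Step 1 — compute v_19(x) by factoring powers of 19 out of the numerator and denominator: v_19(6/130321) = -4. Step 2 — apply |x|_p = p^{-v_p(x)} = 19^{4} = 130321.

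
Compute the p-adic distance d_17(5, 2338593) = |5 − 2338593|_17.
d_17(5, 2338593) = 1/83521

Step 1 — x − y = 5 − 2338593 = -2338588. Step 2 — v_17(-2338588) = 4 (factor: -2338588 = −(17^4 · 28); the sign does not affect v_p). Step 3 — |x − y|_17 = 17^{-4} = 1/83521.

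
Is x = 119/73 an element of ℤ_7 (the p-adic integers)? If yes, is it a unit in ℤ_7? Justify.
x ∈ ℤ_7 but not a unit; v_7(x) = 1 > 0

ℤ_7 = {x ∈ ℚ_7 : v_7(x) ≥ 0} and ℤ_7^× = {x ∈ ℤ_7 : v_7(x) = 0}. Here v_7(119/73) = v_7(num) − v_7(den) = 1; compare against these criteria.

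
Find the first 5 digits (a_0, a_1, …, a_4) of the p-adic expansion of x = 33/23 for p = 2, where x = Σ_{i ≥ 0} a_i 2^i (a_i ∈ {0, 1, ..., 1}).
(a_0, …, a_4) = (1, 1, 1, 0, 0)

v_2(33/23) = 0 (numerator and denominator both coprime to 2), so x ∈ ℤ_2^×. Compute digits iteratively via a_i = x_i mod 2, x_{i+1} = (x_i − a_i)/2, with x_0 = x:
  x_0 = 33/23;  a_0 = 1;  x_1 = (x_0 − 1)/2 = 5/23
  x_1 = 5/23;  a_1 = 1;  x_2 = (x_1 − 1)/2 = -9/23
  x_2 = -9/23;  a_2 = 1;  x_3 = (x_2 − 1)/2 = -16/23
  x_3 = -16/23;  a_3 = 0;  x_4 = (x_3 − 0)/2 = -8/23
  x_4 = -8/23;  a_4 = 0;  x_5 = (x_4 − 0)/2 = -4/23
Digits: (1, 1, 1, 0, 0).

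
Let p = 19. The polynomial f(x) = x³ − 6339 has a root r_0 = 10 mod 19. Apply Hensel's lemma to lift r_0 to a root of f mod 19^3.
r_2 = 1112 (mod 6859)

Hensel: r_{i+1} = r_i − f(r_i)/f′(r_i) mod 19^{i+2}, where f′(x) = 3x². Iterate:
  r_0 = 10 (mod 19)
  r_1 = 29 (mod 361)
  r_2 = 1112 (mod 6859)
Final: r = 1112 with f(r) ≡ 0 mod 19^3.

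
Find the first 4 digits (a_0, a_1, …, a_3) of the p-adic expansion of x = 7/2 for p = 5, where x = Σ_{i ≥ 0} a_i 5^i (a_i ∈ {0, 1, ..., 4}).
(a_0, …, a_3) = (1, 3, 2, 2)

v_5(7/2) = 0 (numerator and denominator both coprime to 5), so x ∈ ℤ_5^×. Compute digits iteratively via a_i = x_i mod 5, x_{i+1} = (x_i − a_i)/5, with x_0 = x:
  x_0 = 7/2;  a_0 = 1;  x_1 = (x_0 − 1)/5 = 1/2
  x_1 = 1/2;  a_1 = 3;  x_2 = (x_1 − 3)/5 = -1/2
  x_2 = -1/2;  a_2 = 2;  x_3 = (x_2 − 2)/5 = -1/2
  x_3 = -1/2;  a_3 = 2;  x_4 = (x_3 − 2)/5 = -1/2
Digits: (1, 3, 2, 2).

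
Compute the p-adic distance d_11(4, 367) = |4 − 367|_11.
d_11(4, 367) = 1/121

Step 1 — x − y = 4 − 367 = -363. Step 2 — v_11(-363) = 2 (factor: -363 = −(11^2 · 3); the sign does not affect v_p). Step 3 — |x − y|_11 = 11^{-2} = 1/121.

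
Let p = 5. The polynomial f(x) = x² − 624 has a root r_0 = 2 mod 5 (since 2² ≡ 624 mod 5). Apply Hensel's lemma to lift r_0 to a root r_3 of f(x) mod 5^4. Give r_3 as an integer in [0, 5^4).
r_3 = 182 (mod 625)

Hensel's recurrence: r_{i+1} = r_i − f(r_i)·(f′(r_i))^{-1} mod 5^{i+2}, with f′(x) = 2x. Iterate:
  r_0 = 2 (mod 5)
  r_1 = 7 (mod 25)
  r_2 = 57 (mod 125)
  r_3 = 182 (mod 625)
Final: r_3 = 182, and one checks f(r_3) ≡ 0 mod 5^4.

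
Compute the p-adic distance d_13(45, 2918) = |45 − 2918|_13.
d_13(45, 2918) = 1/169

Step 1 — x − y = 45 − 2918 = -2873. Step 2 — v_13(-2873) = 2 (factor: -2873 = −(13^2 · 17); the sign does not affect v_p). Step 3 — |x − y|_13 = 13^{-2} = 1/169.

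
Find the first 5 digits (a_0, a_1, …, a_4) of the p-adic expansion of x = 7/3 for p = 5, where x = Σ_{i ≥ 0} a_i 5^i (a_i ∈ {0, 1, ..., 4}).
(a_0, …, a_4) = (4, 3, 1, 3, 1)

v_5(7/3) = 0 (numerator and denominator both coprime to 5), so x ∈ ℤ_5^×. Compute digits iteratively via a_i = x_i mod 5, x_{i+1} = (x_i − a_i)/5, with x_0 = x:
  x_0 = 7/3;  a_0 = 4;  x_1 = (x_0 − 4)/5 = -1/3
  x_1 = -1/3;  a_1 = 3;  x_2 = (x_1 − 3)/5 = -2/3
  x_2 = -2/3;  a_2 = 1;  x_3 = (x_2 − 1)/5 = -1/3
  x_3 = -1/3;  a_3 = 3;  x_4 = (x_3 − 3)/5 = -2/3
  x_4 = -2/3;  a_4 = 1;  x_5 = (x_4 − 1)/5 = -1/3
Digits: (4, 3, 1, 3, 1).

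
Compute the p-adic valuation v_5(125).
v_5(125) = 3

v_5(n) is the largest exponent k such that 5^k divides n. Factor out: 125 = 5^3 · 1. (Sign doesn't affect v_p.) So v_5(125) = 3.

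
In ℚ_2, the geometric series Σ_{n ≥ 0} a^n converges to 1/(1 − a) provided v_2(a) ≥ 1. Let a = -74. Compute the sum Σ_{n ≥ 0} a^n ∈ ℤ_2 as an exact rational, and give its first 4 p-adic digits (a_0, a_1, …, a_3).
Σ a^n = 1/(1 − a) = 1/75;  first 4 digits = (1, 1, 0, 0)

v_2(a) = 1 ≥ 1, so the series converges in ℤ_2 to 1/(1 − a) = 1/(1 − (-74)) = 1/75. Expand this rational in ℤ_2: compute digits iteratively via d_i = x_i mod 2, x_{i+1} = (x_i − d_i)/2. The first 4 digits are (1, 1, 0, 0).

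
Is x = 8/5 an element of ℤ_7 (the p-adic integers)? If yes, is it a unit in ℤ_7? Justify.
x ∈ ℤ_7^× (unit); v_7(x) = 0

ℤ_7 = {x ∈ ℚ_7 : v_7(x) ≥ 0} and ℤ_7^× = {x ∈ ℤ_7 : v_7(x) = 0}. Here v_7(8/5) = v_7(num) − v_7(den) = 0; compare against these criteria.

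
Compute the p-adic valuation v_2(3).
v_2(3) = 0

v_2(n) is the largest exponent k such that 2^k divides n. Factor out: 3 = 2^0 · 3. (Sign doesn't affect v_p.) So v_2(3) = 0.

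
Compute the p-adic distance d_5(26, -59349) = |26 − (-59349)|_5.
d_5(26, -59349) = 1/3125

Step 1 — x − y = 26 − (-59349) = 59375. Step 2 — v_5(59375) = 5 (factor: 59375 = (5^5 · 19); the sign does not affect v_p). Step 3 — |x − y|_5 = 5^{-5} = 1/3125.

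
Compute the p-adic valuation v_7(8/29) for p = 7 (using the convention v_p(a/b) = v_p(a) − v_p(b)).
v_7(8/29) = 0

Factor powers of 7 from the numerator and denominator of the reduced fraction: 8 = 7^0 · 8 and 29 = 7^0 · 29. Apply v_p(a/b) = v_p(a) − v_p(b): v_7(8/29) = 0 − 0 = 0.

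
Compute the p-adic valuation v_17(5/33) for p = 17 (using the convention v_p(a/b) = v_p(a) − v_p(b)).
v_17(5/33) = 0

Factor powers of 17 from the numerator and denominator of the reduced fraction: 5 = 17^0 · 5 and 33 = 17^0 · 33. Apply v_p(a/b) = v_p(a) − v_p(b): v_17(5/33) = 0 − 0 = 0.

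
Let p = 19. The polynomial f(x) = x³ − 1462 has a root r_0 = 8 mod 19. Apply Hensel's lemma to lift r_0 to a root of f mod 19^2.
r_1 = 122 (mod 361)

Hensel: r_{i+1} = r_i − f(r_i)/f′(r_i) mod 19^{i+2}, where f′(x) = 3x². Iterate:
  r_0 = 8 (mod 19)
  r_1 = 122 (mod 361)
Final: r = 122 with f(r) ≡ 0 mod 19^2.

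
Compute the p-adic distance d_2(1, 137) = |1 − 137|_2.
d_2(1, 137) = 1/8

Step 1 — x − y = 1 − 137 = -136. Step 2 — v_2(-136) = 3 (factor: -136 = −(2^3 · 17); the sign does not affect v_p). Step 3 — |x − y|_2 = 2^{-3} = 1/8.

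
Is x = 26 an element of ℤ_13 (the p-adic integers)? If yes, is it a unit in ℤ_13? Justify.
x ∈ ℤ_13 but not a unit; v_13(x) = 1 > 0

ℤ_13 = {x ∈ ℚ_13 : v_13(x) ≥ 0} and ℤ_13^× = {x ∈ ℤ_13 : v_13(x) = 0}. Here v_13(26) = v_13(num) − v_13(den) = 1; compare against these criteria.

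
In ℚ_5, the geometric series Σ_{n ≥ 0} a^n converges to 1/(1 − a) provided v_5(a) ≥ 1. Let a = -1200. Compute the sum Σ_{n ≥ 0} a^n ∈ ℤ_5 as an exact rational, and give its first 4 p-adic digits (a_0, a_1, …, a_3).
Σ a^n = 1/(1 − a) = 1/1201;  first 4 digits = (1, 0, 2, 0)

v_5(a) = 2 ≥ 1, so the series converges in ℤ_5 to 1/(1 − a) = 1/(1 − (-1200)) = 1/1201. Expand this rational in ℤ_5: compute digits iteratively via d_i = x_i mod 5, x_{i+1} = (x_i − d_i)/5. The first 4 digits are (1, 0, 2, 0).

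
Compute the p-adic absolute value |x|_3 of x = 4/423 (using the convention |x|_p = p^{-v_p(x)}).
|4/423|_3 = 9

Step 1 — compute v_3(x) by factoring powers of 3 out of the numerator and denominator: v_3(4/423) = -2. Step 2 — apply |x|_p = p^{-v_p(x)} = 3^{2} = 9.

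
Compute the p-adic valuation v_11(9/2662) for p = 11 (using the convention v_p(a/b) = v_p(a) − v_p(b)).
v_11(9/2662) = -3

Factor powers of 11 from the numerator and denominator of the reduced fraction: 9 = 11^0 · 9 and 2662 = 11^3 · 2. Apply v_p(a/b) = v_p(a) − v_p(b): v_11(9/2662) = 0 − 3 = -3.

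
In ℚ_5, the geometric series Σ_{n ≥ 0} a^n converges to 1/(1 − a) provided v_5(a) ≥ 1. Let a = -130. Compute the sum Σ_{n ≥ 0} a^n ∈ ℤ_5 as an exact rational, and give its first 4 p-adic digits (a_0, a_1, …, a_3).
Σ a^n = 1/(1 − a) = 1/131;  first 4 digits = (1, 4, 0, 3)

v_5(a) = 1 ≥ 1, so the series converges in ℤ_5 to 1/(1 − a) = 1/(1 − (-130)) = 1/131. Expand this rational in ℤ_5: compute digits iteratively via d_i = x_i mod 5, x_{i+1} = (x_i − d_i)/5. The first 4 digits are (1, 4, 0, 3).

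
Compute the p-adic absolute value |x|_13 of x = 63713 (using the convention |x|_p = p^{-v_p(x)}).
|63713|_13 = 1/2197

Step 1 — compute v_13(x) by factoring powers of 13 out of the numerator and denominator: v_13(63713) = 3. Step 2 — apply |x|_p = p^{-v_p(x)} = 13^{-3} = 1/2197.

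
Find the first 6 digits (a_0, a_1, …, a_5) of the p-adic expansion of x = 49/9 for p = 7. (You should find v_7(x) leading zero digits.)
(a_0, …, a_5) = (0, 0, 4, 1, 6, 3)

v_7(49/9) = 2, so a_0 = ... = a_1 = 0. Factor out: x = 7^2 · u with u = 1/9 a unit in ℤ_7. Expand u iteratively via a_{v+i} = u_i mod 7, u_{i+1} = (u_i − a_{v+i})/7:
  u_0 = 1/9;  a_2 = 4;  u_1 = (u_0 − 4)/7 = -5/9
  u_1 = -5/9;  a_3 = 1;  u_2 = (u_1 − 1)/7 = -2/9
  u_2 = -2/9;  a_4 = 6;  u_3 = (u_2 − 6)/7 = -8/9
  u_3 = -8/9;  a_5 = 3;  u_4 = (u_3 − 3)/7 = -5/9
Digits: (0, 0, 4, 1, 6, 3).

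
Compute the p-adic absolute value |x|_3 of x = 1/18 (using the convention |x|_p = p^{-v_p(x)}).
|1/18|_3 = 9

Step 1 — compute v_3(x) by factoring powers of 3 out of the numerator and denominator: v_3(1/18) = -2. Step 2 — apply |x|_p = p^{-v_p(x)} = 3^{2} = 9.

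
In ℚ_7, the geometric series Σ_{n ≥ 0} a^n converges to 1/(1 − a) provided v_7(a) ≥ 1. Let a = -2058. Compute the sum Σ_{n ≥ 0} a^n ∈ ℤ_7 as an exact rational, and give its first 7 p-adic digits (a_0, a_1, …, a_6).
Σ a^n = 1/(1 − a) = 1/2059;  first 7 digits = (1, 0, 0, 1, 6, 6, 0)

v_7(a) = 3 ≥ 1, so the series converges in ℤ_7 to 1/(1 − a) = 1/(1 − (-2058)) = 1/2059. Expand this rational in ℤ_7: compute digits iteratively via d_i = x_i mod 7, x_{i+1} = (x_i − d_i)/7. The first 7 digits are (1, 0, 0, 1, 6, 6, 0).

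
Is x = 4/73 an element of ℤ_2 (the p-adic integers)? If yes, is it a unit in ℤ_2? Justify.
x ∈ ℤ_2 but not a unit; v_2(x) = 2 > 0

ℤ_2 = {x ∈ ℚ_2 : v_2(x) ≥ 0} and ℤ_2^× = {x ∈ ℤ_2 : v_2(x) = 0}. Here v_2(4/73) = v_2(num) − v_2(den) = 2; compare against these criteria.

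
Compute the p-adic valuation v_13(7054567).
v_13(7054567) = 5

v_13(n) is the largest exponent k such that 13^k divides n. Factor out: 7054567 = 13^5 · 19. (Sign doesn't affect v_p.) So v_13(7054567) = 5.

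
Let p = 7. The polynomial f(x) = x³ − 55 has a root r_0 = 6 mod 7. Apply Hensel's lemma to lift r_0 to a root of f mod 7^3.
r_2 = 328 (mod 343)

Hensel: r_{i+1} = r_i − f(r_i)/f′(r_i) mod 7^{i+2}, where f′(x) = 3x². Iterate:
  r_0 = 6 (mod 7)
  r_1 = 34 (mod 49)
  r_2 = 328 (mod 343)
Final: r = 328 with f(r) ≡ 0 mod 7^3.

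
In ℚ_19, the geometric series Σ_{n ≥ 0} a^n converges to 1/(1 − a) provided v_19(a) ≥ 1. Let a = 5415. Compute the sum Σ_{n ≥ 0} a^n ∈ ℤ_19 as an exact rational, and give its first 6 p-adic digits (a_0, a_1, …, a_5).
Σ a^n = 1/(1 − a) = -1/5414;  first 6 digits = (1, 0, 15, 0, 16, 11)

v_19(a) = 2 ≥ 1, so the series converges in ℤ_19 to 1/(1 − a) = 1/(1 − 5415) = -1/5414. Expand this rational in ℤ_19: compute digits iteratively via d_i = x_i mod 19, x_{i+1} = (x_i − d_i)/19. The first 6 digits are (1, 0, 15, 0, 16, 11).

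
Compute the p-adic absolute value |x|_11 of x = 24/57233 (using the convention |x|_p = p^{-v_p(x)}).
|24/57233|_11 = 1331

Step 1 — compute v_11(x) by factoring powers of 11 out of the numerator and denominator: v_11(24/57233) = -3. Step 2 — apply |x|_p = p^{-v_p(x)} = 11^{3} = 1331.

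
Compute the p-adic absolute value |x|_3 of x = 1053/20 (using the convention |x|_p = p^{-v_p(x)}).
|1053/20|_3 = 1/81

Step 1 — compute v_3(x) by factoring powers of 3 out of the numerator and denominator: v_3(1053/20) = 4. Step 2 — apply |x|_p = p^{-v_p(x)} = 3^{-4} = 1/81.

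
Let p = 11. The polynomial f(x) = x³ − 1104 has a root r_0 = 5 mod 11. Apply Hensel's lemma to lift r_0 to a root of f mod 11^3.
r_2 = 1028 (mod 1331)

Hensel: r_{i+1} = r_i − f(r_i)/f′(r_i) mod 11^{i+2}, where f′(x) = 3x². Iterate:
  r_0 = 5 (mod 11)
  r_1 = 60 (mod 121)
  r_2 = 1028 (mod 1331)
Final: r = 1028 with f(r) ≡ 0 mod 11^3.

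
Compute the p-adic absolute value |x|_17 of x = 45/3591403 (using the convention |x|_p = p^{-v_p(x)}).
|45/3591403|_17 = 83521

Step 1 — compute v_17(x) by factoring powers of 17 out of the numerator and denominator: v_17(45/3591403) = -4. Step 2 — apply |x|_p = p^{-v_p(x)} = 17^{4} = 83521.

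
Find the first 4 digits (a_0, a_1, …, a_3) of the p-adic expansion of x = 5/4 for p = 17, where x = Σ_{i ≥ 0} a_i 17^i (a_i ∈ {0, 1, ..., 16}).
(a_0, …, a_3) = (14, 12, 12, 12)

v_17(5/4) = 0 (numerator and denominator both coprime to 17), so x ∈ ℤ_17^×. Compute digits iteratively via a_i = x_i mod 17, x_{i+1} = (x_i − a_i)/17, with x_0 = x:
  x_0 = 5/4;  a_0 = 14;  x_1 = (x_0 − 14)/17 = -3/4
  x_1 = -3/4;  a_1 = 12;  x_2 = (x_1 − 12)/17 = -3/4
  x_2 = -3/4;  a_2 = 12;  x_3 = (x_2 − 12)/17 = -3/4
  x_3 = -3/4;  a_3 = 12;  x_4 = (x_3 − 12)/17 = -3/4
Digits: (14, 12, 12, 12).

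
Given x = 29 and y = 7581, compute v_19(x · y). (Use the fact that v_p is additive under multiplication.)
v_19(219849) = 2

v_p(x) = 0 (factor: 29 = 19^0 · 29); v_p(y) = 2 (factor: 7581 = 19^2 · 21). Additivity: v_p(xy) = v_p(x) + v_p(y) = 0 + 2 = 2. (Direct check: xy = 219849 = 19^2 · (609).)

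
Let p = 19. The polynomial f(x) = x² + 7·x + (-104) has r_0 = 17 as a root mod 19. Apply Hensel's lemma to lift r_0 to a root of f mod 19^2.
r_1 = 36 (mod 361)

Hensel: r_{i+1} = r_i − f(r_i)·(f′(r_i))^{-1} mod 19^{i+2}, f′(x) = 2x + 7. Iterate:
  r_0 = 17 (mod 19)
  r_1 = 36 (mod 361)
Final: r = 36 satisfies f(r) ≡ 0 mod 19^2.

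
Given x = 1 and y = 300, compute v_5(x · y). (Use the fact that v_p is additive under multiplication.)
v_5(300) = 2

v_p(x) = 0 (factor: 1 = 5^0 · 1); v_p(y) = 2 (factor: 300 = 5^2 · 12). Additivity: v_p(xy) = v_p(x) + v_p(y) = 0 + 2 = 2. (Direct check: xy = 300 = 5^2 · (12).)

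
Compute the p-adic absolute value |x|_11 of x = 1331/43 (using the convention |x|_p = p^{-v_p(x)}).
|1331/43|_11 = 1/1331

Step 1 — compute v_11(x) by factoring powers of 11 out of the numerator and denominator: v_11(1331/43) = 3. Step 2 — apply |x|_p = p^{-v_p(x)} = 11^{-3} = 1/1331.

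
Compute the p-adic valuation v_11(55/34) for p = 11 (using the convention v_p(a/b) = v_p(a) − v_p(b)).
v_11(55/34) = 1

Factor powers of 11 from the numerator and denominator of the reduced fraction: 55 = 11^1 · 5 and 34 = 11^0 · 34. Apply v_p(a/b) = v_p(a) − v_p(b): v_11(55/34) = 1 − 0 = 1.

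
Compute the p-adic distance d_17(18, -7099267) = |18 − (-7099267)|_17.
d_17(18, -7099267) = 1/1419857

Step 1 — x − y = 18 − (-7099267) = 7099285. Step 2 — v_17(7099285) = 5 (factor: 7099285 = (17^5 · 5); the sign does not affect v_p). Step 3 — |x − y|_17 = 17^{-5} = 1/1419857.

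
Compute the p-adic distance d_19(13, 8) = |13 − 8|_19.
d_19(13, 8) = 1

Step 1 — x − y = 13 − 8 = 5. Step 2 — v_19(5) = 0 (factor: 5 = (19^0 · 5); the sign does not affect v_p). Step 3 — |x − y|_19 = 19^{0} = 1.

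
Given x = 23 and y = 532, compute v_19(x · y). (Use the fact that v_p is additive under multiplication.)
v_19(12236) = 1

v_p(x) = 0 (factor: 23 = 19^0 · 23); v_p(y) = 1 (factor: 532 = 19^1 · 28). Additivity: v_p(xy) = v_p(x) + v_p(y) = 0 + 1 = 1. (Direct check: xy = 12236 = 19^1 · (644).)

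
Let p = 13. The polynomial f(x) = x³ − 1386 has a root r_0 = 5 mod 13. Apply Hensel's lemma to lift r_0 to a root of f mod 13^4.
r_3 = 27188 (mod 28561)

Hensel: r_{i+1} = r_i − f(r_i)/f′(r_i) mod 13^{i+2}, where f′(x) = 3x². Iterate:
  r_0 = 5 (mod 13)
  r_1 = 148 (mod 169)
  r_2 = 824 (mod 2197)
  r_3 = 27188 (mod 28561)
Final: r = 27188 with f(r) ≡ 0 mod 13^4.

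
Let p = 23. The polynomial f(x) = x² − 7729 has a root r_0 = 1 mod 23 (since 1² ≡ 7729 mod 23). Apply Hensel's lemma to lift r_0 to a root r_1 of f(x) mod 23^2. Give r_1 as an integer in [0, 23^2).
r_1 = 162 (mod 529)

Hensel's recurrence: r_{i+1} = r_i − f(r_i)·(f′(r_i))^{-1} mod 23^{i+2}, with f′(x) = 2x. Iterate:
  r_0 = 1 (mod 23)
  r_1 = 162 (mod 529)
Final: r_1 = 162, and one checks f(r_1) ≡ 0 mod 23^2.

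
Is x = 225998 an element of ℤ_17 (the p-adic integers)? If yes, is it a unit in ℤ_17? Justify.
x ∈ ℤ_17 but not a unit; v_17(x) = 3 > 0

ℤ_17 = {x ∈ ℚ_17 : v_17(x) ≥ 0} and ℤ_17^× = {x ∈ ℤ_17 : v_17(x) = 0}. Here v_17(225998) = v_17(num) − v_17(den) = 3; compare against these criteria.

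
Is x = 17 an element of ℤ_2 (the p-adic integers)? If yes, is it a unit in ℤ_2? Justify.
x ∈ ℤ_2^× (unit); v_2(x) = 0

ℤ_2 = {x ∈ ℚ_2 : v_2(x) ≥ 0} and ℤ_2^× = {x ∈ ℤ_2 : v_2(x) = 0}. Here v_2(17) = v_2(num) − v_2(den) = 0; compare against these criteria.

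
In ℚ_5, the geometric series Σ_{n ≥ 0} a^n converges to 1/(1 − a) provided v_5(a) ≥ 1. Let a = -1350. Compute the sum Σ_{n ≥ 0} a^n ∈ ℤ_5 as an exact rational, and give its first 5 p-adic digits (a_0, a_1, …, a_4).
Σ a^n = 1/(1 − a) = 1/1351;  first 5 digits = (1, 0, 1, 4, 3)

v_5(a) = 2 ≥ 1, so the series converges in ℤ_5 to 1/(1 − a) = 1/(1 − (-1350)) = 1/1351. Expand this rational in ℤ_5: compute digits iteratively via d_i = x_i mod 5, x_{i+1} = (x_i − d_i)/5. The first 5 digits are (1, 0, 1, 4, 3).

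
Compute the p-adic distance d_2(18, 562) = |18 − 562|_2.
d_2(18, 562) = 1/32

Step 1 — x − y = 18 − 562 = -544. Step 2 — v_2(-544) = 5 (factor: -544 = −(2^5 · 17); the sign does not affect v_p). Step 3 — |x − y|_2 = 2^{-5} = 1/32.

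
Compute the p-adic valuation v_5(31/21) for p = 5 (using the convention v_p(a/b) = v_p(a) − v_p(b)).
v_5(31/21) = 0

Factor powers of 5 from the numerator and denominator of the reduced fraction: 31 = 5^0 · 31 and 21 = 5^0 · 21. Apply v_p(a/b) = v_p(a) − v_p(b): v_5(31/21) = 0 − 0 = 0.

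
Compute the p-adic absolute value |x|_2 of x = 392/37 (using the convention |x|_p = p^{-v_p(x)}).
|392/37|_2 = 1/8

Step 1 — compute v_2(x) by factoring powers of 2 out of the numerator and denominator: v_2(392/37) = 3. Step 2 — apply |x|_p = p^{-v_p(x)} = 2^{-3} = 1/8.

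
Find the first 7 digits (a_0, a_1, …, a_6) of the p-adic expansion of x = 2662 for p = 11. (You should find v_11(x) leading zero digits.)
(a_0, …, a_6) = (0, 0, 0, 2, 0, 0, 0)

v_11(2662) = 3, so a_0 = ... = a_2 = 0. Factor out: x = 11^3 · u with u = 2 a unit in ℤ_11. Expand u iteratively via a_{v+i} = u_i mod 11, u_{i+1} = (u_i − a_{v+i})/11:
  u_0 = 2;  a_3 = 2;  u_1 = (u_0 − 2)/11 = 0
  u_1 = 0;  a_4 = 0;  u_2 = (u_1 − 0)/11 = 0
  u_2 = 0;  a_5 = 0;  u_3 = (u_2 − 0)/11 = 0
  u_3 = 0;  a_6 = 0;  u_4 = (u_3 − 0)/11 = 0
Digits: (0, 0, 0, 2, 0, 0, 0).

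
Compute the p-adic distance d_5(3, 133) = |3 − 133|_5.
d_5(3, 133) = 1/5

Step 1 — x − y = 3 − 133 = -130. Step 2 — v_5(-130) = 1 (factor: -130 = −(5^1 · 26); the sign does not affect v_p). Step 3 — |x − y|_5 = 5^{-1} = 1/5.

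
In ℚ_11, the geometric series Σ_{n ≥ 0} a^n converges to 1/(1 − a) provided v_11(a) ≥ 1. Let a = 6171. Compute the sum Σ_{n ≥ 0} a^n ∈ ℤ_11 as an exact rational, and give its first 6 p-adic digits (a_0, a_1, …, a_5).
Σ a^n = 1/(1 − a) = -1/6170;  first 6 digits = (1, 0, 7, 4, 5, 5)

v_11(a) = 2 ≥ 1, so the series converges in ℤ_11 to 1/(1 − a) = 1/(1 − 6171) = -1/6170. Expand this rational in ℤ_11: compute digits iteratively via d_i = x_i mod 11, x_{i+1} = (x_i − d_i)/11. The first 6 digits are (1, 0, 7, 4, 5, 5).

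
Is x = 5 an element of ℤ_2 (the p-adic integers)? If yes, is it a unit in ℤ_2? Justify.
x ∈ ℤ_2^× (unit); v_2(x) = 0

ℤ_2 = {x ∈ ℚ_2 : v_2(x) ≥ 0} and ℤ_2^× = {x ∈ ℤ_2 : v_2(x) = 0}. Here v_2(5) = v_2(num) − v_2(den) = 0; compare against these criteria.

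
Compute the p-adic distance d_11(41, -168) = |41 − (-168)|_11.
d_11(41, -168) = 1/11

Step 1 — x − y = 41 − (-168) = 209. Step 2 — v_11(209) = 1 (factor: 209 = (11^1 · 19); the sign does not affect v_p). Step 3 — |x − y|_11 = 11^{-1} = 1/11.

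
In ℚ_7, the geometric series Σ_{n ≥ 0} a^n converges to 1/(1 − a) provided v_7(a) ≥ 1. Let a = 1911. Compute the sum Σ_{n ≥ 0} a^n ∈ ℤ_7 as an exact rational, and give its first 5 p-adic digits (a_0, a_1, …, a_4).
Σ a^n = 1/(1 − a) = -1/1910;  first 5 digits = (1, 0, 4, 5, 2)

v_7(a) = 2 ≥ 1, so the series converges in ℤ_7 to 1/(1 − a) = 1/(1 − 1911) = -1/1910. Expand this rational in ℤ_7: compute digits iteratively via d_i = x_i mod 7, x_{i+1} = (x_i − d_i)/7. The first 5 digits are (1, 0, 4, 5, 2).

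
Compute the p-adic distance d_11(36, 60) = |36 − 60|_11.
d_11(36, 60) = 1

Step 1 — x − y = 36 − 60 = -24. Step 2 — v_11(-24) = 0 (factor: -24 = −(11^0 · 24); the sign does not affect v_p). Step 3 — |x − y|_11 = 11^{0} = 1.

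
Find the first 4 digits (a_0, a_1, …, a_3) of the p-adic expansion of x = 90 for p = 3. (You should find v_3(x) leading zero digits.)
(a_0, …, a_3) = (0, 0, 1, 0)

v_3(90) = 2, so a_0 = ... = a_1 = 0. Factor out: x = 3^2 · u with u = 10 a unit in ℤ_3. Expand u iteratively via a_{v+i} = u_i mod 3, u_{i+1} = (u_i − a_{v+i})/3:
  u_0 = 10;  a_2 = 1;  u_1 = (u_0 − 1)/3 = 3
  u_1 = 3;  a_3 = 0;  u_2 = (u_1 − 0)/3 = 1
Digits: (0, 0, 1, 0).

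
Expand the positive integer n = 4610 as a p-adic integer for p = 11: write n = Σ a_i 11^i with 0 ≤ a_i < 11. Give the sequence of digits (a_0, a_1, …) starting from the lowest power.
(a_0, a_1, …) = (1, 1, 5, 3)

Repeated division by 11 gives the digits low-to-high: 4610 = 1 + 1·11^1 + 5·11^2 + 3·11^3. Digit sequence: (1, 1, 5, 3).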